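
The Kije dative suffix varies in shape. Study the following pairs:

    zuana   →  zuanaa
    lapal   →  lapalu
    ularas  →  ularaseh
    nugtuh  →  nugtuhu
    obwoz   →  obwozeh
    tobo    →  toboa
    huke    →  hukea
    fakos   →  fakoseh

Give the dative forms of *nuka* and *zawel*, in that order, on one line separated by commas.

nukaa, zawelu

Looking at the final sound of each stem: -eh when the stem ends in a sibilant (*ularas*, *obwoz*, *fakos*); -u when the stem ends in a non-sibilant consonant (*lapal*, *nugtuh*); -a when the stem ends in a vowel (*zuana*, *tobo*, *huke*).
The final sound of *nuka* is /a/, which is a vowel, so the suffix is -a, giving *nukaa*.
*zawel*: final sound = /l/, a non-sibilant consonant → -u → *zawelu*.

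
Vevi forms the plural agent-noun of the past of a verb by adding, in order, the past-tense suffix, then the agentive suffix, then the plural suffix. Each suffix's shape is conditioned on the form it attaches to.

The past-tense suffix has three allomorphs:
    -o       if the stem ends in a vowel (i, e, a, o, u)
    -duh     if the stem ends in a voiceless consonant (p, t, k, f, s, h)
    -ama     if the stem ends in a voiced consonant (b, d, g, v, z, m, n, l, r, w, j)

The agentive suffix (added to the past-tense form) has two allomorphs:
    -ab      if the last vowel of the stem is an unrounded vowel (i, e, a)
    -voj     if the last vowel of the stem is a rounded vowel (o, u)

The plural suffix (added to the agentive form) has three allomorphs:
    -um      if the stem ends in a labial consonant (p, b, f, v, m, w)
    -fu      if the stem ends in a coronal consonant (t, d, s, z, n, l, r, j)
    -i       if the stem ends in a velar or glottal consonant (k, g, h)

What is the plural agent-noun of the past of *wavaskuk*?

wavaskukduhvojfu

The final sound of *wavaskuk* is /k/, which is a voiceless consonant, so the past-tense suffix is -duh, giving *wavaskukduh*.
The last vowel of the past-tense form *wavaskukduh* is /u/, which is a rounded vowel, so the agentive suffix is -voj, giving *wavaskukduhvoj*.
Since the final consonant of the agentive form *wavaskukduhvoj* is /j/ (coronal), it takes -fu, giving *wavaskukduhvojfu*.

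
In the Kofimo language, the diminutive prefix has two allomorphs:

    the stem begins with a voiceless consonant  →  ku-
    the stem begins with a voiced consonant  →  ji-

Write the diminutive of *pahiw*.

Since the first consonant of *pahiw* is /p/ (voiceless), it takes ku-, giving *kupahiw*.

kupahiw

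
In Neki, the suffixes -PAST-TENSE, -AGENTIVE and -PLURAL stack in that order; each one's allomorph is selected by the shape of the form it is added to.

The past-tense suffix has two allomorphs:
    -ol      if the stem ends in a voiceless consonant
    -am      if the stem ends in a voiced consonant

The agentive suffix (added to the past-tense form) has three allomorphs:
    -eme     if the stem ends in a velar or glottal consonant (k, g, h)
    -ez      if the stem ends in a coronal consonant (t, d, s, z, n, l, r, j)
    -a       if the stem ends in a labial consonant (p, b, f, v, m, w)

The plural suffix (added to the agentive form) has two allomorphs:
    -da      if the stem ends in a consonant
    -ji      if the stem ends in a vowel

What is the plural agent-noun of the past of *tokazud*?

Since the final consonant of *tokazud* is /d/ (voiced), it takes -am, giving *tokazudam*.
The past-tense form *tokazudam* — final consonant /m/ (labial) → -a → *tokazudama*.
The agentive form *tokazudama*: final sound = /a/, a vowel → -ji → *tokazudamaji*.

tokazudamaji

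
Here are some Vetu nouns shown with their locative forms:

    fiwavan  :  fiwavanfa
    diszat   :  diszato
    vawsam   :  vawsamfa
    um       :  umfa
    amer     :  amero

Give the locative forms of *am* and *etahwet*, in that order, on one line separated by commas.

Looking at the final consonant of each stem: -fa when the stem ends in a nasal (*fiwavan*, *vawsam*, *um*); -o when the stem ends in a non-nasal consonant (*diszat*, *amer*).
*am*: final consonant = /m/, a nasal → -fa → *amfa*.
*etahwet* — final consonant /t/ (non-nasal) → -o → *etahweto*.

amfa, etahweto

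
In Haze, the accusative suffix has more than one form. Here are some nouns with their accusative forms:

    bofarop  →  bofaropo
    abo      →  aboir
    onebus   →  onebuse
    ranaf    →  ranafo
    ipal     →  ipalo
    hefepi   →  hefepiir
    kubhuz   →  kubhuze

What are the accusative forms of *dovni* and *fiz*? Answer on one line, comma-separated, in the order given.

Looking at the final sound of each stem: -e when the stem ends in a sibilant (*onebus*, *kubhuz*); -o when the stem ends in a non-sibilant consonant (*bofarop*, *ranaf*, *ipal*); -ir when the stem ends in a vowel (*abo*, *hefepi*).
*dovni* — final sound /i/ (a vowel) → -ir → *dovniir*.
Since the final sound of *fiz* is /z/ (a sibilant), it takes -e, giving *fize*.

dovniir, fize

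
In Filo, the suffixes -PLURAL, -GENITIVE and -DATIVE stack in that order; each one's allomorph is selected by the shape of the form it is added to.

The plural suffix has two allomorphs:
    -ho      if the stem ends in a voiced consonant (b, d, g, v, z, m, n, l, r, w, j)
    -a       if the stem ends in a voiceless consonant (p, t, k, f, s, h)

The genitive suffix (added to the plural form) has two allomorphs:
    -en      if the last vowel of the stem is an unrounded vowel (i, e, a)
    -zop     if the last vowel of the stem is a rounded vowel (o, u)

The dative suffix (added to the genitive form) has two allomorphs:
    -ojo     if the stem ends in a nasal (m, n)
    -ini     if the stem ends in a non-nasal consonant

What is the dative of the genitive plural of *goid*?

*goid* — final consonant /d/ (voiced) → -ho → *goidho*.
The plural form *goidho* — last vowel /o/ (a rounded vowel) → -zop → *goidhozop*.
The genitive form *goidhozop* — final consonant /p/ (non-nasal) → -ini → *goidhozopini*.

goidhozopini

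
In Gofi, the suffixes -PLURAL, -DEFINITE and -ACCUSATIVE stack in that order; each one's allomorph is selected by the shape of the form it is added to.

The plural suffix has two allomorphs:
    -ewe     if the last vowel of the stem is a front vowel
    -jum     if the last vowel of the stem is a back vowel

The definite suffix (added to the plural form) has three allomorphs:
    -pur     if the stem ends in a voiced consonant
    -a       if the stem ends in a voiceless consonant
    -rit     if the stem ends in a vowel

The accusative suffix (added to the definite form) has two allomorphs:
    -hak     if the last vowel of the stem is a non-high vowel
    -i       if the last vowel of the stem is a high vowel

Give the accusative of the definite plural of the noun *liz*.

The last vowel of *liz* is /i/, which is a front vowel, so the plural suffix is -ewe, giving *lizewe*.
The plural form *lizewe*: final sound = /e/, a vowel → -rit → *lizewerit*.
The last vowel of the definite form *lizewerit* is /i/, which is a high vowel, so the accusative suffix is -i, giving *lizeweriti*.

lizeweriti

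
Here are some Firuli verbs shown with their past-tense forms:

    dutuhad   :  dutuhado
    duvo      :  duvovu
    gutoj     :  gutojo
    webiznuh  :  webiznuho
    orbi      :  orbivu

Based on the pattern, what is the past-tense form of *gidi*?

The alternation tracks the final sound of the stem — -o when the stem ends in a consonant (*dutuhad*, *gutoj*, *webiznuh*); -vu when the stem ends in a vowel (*duvo*, *orbi*).
*gidi*: final sound = /i/, a vowel → -vu → *gidivu*.

gidivu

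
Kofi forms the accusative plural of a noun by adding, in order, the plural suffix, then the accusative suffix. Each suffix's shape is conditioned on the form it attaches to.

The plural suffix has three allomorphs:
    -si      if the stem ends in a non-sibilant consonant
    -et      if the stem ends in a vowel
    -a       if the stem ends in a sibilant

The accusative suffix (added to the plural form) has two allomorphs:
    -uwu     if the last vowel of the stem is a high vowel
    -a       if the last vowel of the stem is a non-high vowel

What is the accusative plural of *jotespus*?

jotespusaa

*jotespus* — final sound /s/ (a sibilant) → -a → *jotespusa*.
The plural form *jotespusa*: last vowel = /a/, a non-high vowel → -a → *jotespusaa*.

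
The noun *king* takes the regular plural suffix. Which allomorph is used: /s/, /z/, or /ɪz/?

/z/

The stem *king* ends in a voiced non-sibilant sound.
The plural suffix surfaces as /ɪz/ after sibilants, /s/ after other voiceless consonants, and /z/ after other voiced sounds.
So the plural -s on *king* is pronounced /z/.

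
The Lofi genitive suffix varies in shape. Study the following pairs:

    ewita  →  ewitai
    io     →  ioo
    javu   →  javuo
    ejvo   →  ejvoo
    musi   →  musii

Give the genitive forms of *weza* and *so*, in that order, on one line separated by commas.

The alternation tracks the last vowel of the stem — -o when the last vowel of the stem is a rounded vowel (*io*, *javu*, *ejvo*); -i when the last vowel of the stem is an unrounded vowel (*ewita*, *musi*).
*weza*: last vowel = /a/, an unrounded vowel → -i → *wezai*.
*so*: last vowel = /o/, a rounded vowel → -o → *soo*.

wezai, soo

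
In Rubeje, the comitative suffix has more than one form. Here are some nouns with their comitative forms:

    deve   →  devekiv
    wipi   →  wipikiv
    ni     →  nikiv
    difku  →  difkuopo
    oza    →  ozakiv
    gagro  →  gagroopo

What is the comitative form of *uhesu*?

uhesuopo

The suffix is conditioned by the last vowel: -opo when the last vowel of the stem is a rounded vowel (*difku*, *gagro*); -kiv when the last vowel of the stem is an unrounded vowel (*deve*, *wipi*, *ni*, *oza*).
Since the last vowel of *uhesu* is /u/ (a rounded vowel), it takes -opo, giving *uhesuopo*.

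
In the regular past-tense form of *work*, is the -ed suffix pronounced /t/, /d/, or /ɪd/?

The stem *work* ends in a voiceless consonant other than /t/.
The -ed suffix is realized as /ɪd/ after /t, d/; as /t/ after other voiceless consonants; and as /d/ after other voiced sounds.
So -ed on *work* is pronounced /t/.

/t/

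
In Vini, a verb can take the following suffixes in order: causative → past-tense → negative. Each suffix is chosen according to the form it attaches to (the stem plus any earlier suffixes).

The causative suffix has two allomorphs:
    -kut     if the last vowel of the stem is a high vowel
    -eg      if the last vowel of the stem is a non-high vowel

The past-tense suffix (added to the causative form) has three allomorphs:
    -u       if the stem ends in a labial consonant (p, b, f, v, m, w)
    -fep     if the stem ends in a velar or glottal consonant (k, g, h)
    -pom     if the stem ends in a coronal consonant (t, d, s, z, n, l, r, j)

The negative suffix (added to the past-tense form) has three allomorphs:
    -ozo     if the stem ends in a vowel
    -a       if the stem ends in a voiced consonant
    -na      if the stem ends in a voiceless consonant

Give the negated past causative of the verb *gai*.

The last vowel of *gai* is /i/, which is a high vowel, so the causative suffix is -kut, giving *gaikut*.
Since the final consonant of the causative form *gaikut* is /t/ (coronal), it takes -pom, giving *gaikutpom*.
The final sound of the past-tense form *gaikutpom* is /m/, which is a voiced consonant, so the negative suffix is -a, giving *gaikutpoma*.

gaikutpoma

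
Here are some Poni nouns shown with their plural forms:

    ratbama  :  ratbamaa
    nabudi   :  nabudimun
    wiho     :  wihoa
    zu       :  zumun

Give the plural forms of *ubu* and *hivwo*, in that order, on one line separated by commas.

ubumun, hivwoa

The pattern is height harmony: -mun when the last vowel of the stem is a high vowel (*nabudi*, *zu*); -a when the last vowel of the stem is a non-high vowel (*ratbama*, *wiho*).
Since the last vowel of *ubu* is /u/ (a high vowel), it takes -mun, giving *ubumun*.
Since the last vowel of *hivwo* is /o/ (a non-high vowel), it takes -a, giving *hivwoa*.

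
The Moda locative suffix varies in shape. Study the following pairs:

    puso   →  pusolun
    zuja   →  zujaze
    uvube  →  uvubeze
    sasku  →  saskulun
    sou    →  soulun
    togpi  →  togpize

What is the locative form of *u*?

The alternation tracks the last vowel of the stem — -lun when the last vowel of the stem is a rounded vowel (*puso*, *sasku*, *sou*); -ze when the last vowel of the stem is an unrounded vowel (*zuja*, *uvube*, *togpi*).
The last vowel of *u* is /u/, which is a rounded vowel, so the suffix is -lun, giving *ulun*.

ulun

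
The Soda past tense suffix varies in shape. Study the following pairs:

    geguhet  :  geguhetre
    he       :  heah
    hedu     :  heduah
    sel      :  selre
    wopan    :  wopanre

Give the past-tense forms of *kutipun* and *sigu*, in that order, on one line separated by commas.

The alternation tracks the final sound of the stem — -re when the stem ends in a consonant (*geguhet*, *sel*, *wopan*); -ah when the stem ends in a vowel (*he*, *hedu*).
*kutipun*: final sound = /n/, a consonant → -re → *kutipunre*.
*sigu*: final sound = /u/, a vowel → -ah → *siguah*.

kutipunre, siguah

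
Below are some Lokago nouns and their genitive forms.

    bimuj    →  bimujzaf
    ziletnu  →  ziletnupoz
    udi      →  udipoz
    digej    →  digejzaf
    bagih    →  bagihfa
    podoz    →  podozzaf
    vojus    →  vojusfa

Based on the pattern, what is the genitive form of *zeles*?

The pattern is voicing of the final sound: -fa when the stem ends in a voiceless consonant (*bagih*, *vojus*); -zaf when the stem ends in a voiced consonant (*bimuj*, *digej*, *podoz*); -poz when the stem ends in a vowel (*ziletnu*, *udi*).
The final sound of *zeles* is /s/, which is a voiceless consonant, so the suffix is -fa, giving *zelesfa*.

zelesfa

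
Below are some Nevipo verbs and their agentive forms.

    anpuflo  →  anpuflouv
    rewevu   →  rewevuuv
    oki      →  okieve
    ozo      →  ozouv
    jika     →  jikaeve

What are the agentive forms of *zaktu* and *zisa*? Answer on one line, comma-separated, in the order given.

The pattern is rounding harmony: -uv when the last vowel of the stem is a rounded vowel (*anpuflo*, *rewevu*, *ozo*); -eve when the last vowel of the stem is an unrounded vowel (*oki*, *jika*).
Since the last vowel of *zaktu* is /u/ (a rounded vowel), it takes -uv, giving *zaktuuv*.
Since the last vowel of *zisa* is /a/ (an unrounded vowel), it takes -eve, giving *zisaeve*.

zaktuuv, zisaeve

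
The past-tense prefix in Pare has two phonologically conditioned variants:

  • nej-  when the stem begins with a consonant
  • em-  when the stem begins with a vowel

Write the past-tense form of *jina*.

nejjina

The first sound of *jina* is /j/, which is a consonant, so the prefix is nej-, giving *nejjina*.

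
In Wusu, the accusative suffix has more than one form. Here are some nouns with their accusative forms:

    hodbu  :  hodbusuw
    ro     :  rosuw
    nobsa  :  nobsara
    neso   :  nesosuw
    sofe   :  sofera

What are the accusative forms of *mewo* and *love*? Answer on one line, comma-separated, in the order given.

The pattern is rounding harmony: -suw when the last vowel of the stem is a rounded vowel (*hodbu*, *ro*, *neso*); -ra when the last vowel of the stem is an unrounded vowel (*nobsa*, *sofe*).
*mewo*: last vowel = /o/, a rounded vowel → -suw → *mewosuw*.
*love*: last vowel = /e/, an unrounded vowel → -ra → *lovera*.

mewosuw, lovera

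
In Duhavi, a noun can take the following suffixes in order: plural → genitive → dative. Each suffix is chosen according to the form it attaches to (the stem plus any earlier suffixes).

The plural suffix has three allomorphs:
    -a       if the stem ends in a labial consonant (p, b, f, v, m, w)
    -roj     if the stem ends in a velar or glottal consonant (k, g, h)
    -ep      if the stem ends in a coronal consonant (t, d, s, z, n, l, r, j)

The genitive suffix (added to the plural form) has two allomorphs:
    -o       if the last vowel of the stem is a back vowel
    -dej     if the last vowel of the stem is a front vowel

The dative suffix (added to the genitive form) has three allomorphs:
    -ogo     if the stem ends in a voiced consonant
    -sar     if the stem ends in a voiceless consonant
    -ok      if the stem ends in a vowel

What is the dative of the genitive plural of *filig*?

filigrojook

Since the final consonant of *filig* is /g/ (velar/glottal), it takes -roj, giving *filigroj*.
The last vowel of the plural form *filigroj* is /o/, which is a back vowel, so the genitive suffix is -o, giving *filigrojo*.
The final sound of the genitive form *filigrojo* is /o/, which is a vowel, so the dative suffix is -ok, giving *filigrojook*.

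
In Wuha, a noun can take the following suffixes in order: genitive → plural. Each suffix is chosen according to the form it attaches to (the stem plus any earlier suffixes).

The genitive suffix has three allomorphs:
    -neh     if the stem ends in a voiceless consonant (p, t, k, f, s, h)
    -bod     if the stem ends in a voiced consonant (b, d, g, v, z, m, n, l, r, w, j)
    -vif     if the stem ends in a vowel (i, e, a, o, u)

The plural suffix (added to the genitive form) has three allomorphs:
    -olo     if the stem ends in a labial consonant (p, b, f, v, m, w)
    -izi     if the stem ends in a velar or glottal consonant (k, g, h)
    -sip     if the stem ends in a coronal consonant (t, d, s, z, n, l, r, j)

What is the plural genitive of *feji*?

Since the final sound of *feji* is /i/ (a vowel), it takes -vif, giving *fejivif*.
The genitive form *fejivif* — final consonant /f/ (labial) → -olo → *fejivifolo*.

fejivifolo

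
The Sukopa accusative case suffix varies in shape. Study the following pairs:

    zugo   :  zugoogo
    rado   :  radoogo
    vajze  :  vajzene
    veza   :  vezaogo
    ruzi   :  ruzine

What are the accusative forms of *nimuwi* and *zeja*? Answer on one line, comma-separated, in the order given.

nimuwine, zejaogo

The pattern is front/back vowel harmony: -ne when the last vowel of the stem is a front vowel (*vajze*, *ruzi*); -ogo when the last vowel of the stem is a back vowel (*zugo*, *rado*, *veza*).
The last vowel of *nimuwi* is /i/, which is a front vowel, so the suffix is -ne, giving *nimuwine*.
The last vowel of *zeja* is /a/, which is a back vowel, so the suffix is -ogo, giving *zejaogo*.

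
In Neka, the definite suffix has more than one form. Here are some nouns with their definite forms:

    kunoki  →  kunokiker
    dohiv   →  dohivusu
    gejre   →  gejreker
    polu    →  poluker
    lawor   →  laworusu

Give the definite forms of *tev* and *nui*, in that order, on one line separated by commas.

tevusu, nuiker

The pattern is consonant vs. vowel: -usu when the stem ends in a consonant (*dohiv*, *lawor*); -ker when the stem ends in a vowel (*kunoki*, *gejre*, *polu*).
*tev*: final sound = /v/, a consonant → -usu → *tevusu*.
*nui* — final sound /i/ (a vowel) → -ker → *nuiker*.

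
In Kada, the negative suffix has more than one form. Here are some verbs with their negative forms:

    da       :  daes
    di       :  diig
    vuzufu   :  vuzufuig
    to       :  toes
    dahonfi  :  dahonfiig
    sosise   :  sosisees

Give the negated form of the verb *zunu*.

The pattern is height harmony: -ig when the last vowel of the stem is a high vowel (*di*, *vuzufu*, *dahonfi*); -es when the last vowel of the stem is a non-high vowel (*da*, *to*, *sosise*).
*zunu* — last vowel /u/ (a high vowel) → -ig → *zunuig*.

zunuig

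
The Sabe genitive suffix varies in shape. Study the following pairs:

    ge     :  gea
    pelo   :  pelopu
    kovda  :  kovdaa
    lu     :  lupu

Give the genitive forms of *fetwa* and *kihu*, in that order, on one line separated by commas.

The alternation tracks the last vowel of the stem — -pu when the last vowel of the stem is a rounded vowel (*pelo*, *lu*); -a when the last vowel of the stem is an unrounded vowel (*ge*, *kovda*).
Since the last vowel of *fetwa* is /a/ (an unrounded vowel), it takes -a, giving *fetwaa*.
The last vowel of *kihu* is /u/, which is a rounded vowel, so the suffix is -pu, giving *kihupu*.

fetwaa, kihupu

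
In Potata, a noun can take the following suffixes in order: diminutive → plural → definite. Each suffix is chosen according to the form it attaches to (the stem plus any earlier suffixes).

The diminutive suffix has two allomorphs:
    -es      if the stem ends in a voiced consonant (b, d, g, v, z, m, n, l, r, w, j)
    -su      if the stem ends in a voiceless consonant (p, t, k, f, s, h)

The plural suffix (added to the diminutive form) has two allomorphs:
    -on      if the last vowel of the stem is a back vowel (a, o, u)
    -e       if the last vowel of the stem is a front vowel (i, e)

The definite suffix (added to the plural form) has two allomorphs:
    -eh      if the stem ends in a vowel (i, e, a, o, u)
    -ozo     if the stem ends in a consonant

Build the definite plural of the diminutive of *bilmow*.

bilmoweseeh

Since the final consonant of *bilmow* is /w/ (voiced), it takes -es, giving *bilmowes*.
Since the last vowel of the diminutive form *bilmowes* is /e/ (a front vowel), it takes -e, giving *bilmowese*.
The plural form *bilmowese*: final sound = /e/, a vowel → -eh → *bilmoweseeh*.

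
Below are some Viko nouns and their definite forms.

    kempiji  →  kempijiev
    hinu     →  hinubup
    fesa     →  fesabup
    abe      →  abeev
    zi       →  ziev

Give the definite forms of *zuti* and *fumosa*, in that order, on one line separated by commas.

The suffix is conditioned by the last vowel: -ev when the last vowel of the stem is a front vowel (*kempiji*, *abe*, *zi*); -bup when the last vowel of the stem is a back vowel (*hinu*, *fesa*).
Since the last vowel of *zuti* is /i/ (a front vowel), it takes -ev, giving *zutiev*.
The last vowel of *fumosa* is /a/, which is a back vowel, so the suffix is -bup, giving *fumosabup*.

zutiev, fumosabup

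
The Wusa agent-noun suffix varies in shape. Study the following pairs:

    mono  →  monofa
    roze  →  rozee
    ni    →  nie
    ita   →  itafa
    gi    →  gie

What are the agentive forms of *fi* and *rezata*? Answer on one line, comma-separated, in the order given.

The alternation tracks the last vowel of the stem — -e when the last vowel of the stem is a front vowel (*roze*, *ni*, *gi*); -fa when the last vowel of the stem is a back vowel (*mono*, *ita*).
Since the last vowel of *fi* is /i/ (a front vowel), it takes -e, giving *fie*.
*rezata*: last vowel = /a/, a back vowel → -fa → *rezatafa*.

fie, rezatafa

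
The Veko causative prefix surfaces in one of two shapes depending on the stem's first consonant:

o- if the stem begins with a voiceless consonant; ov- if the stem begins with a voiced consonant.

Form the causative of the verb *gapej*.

ovgapej

*gapej* — first consonant /g/ (voiced) → ov- → *ovgapej*.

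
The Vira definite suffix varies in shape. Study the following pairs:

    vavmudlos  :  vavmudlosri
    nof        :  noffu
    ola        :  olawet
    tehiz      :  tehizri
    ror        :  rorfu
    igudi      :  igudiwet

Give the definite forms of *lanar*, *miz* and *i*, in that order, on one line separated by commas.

The alternation tracks the final sound of the stem — -ri when the stem ends in a sibilant (*vavmudlos*, *tehiz*); -fu when the stem ends in a non-sibilant consonant (*nof*, *ror*); -wet when the stem ends in a vowel (*ola*, *igudi*).
*lanar* — final sound /r/ (a non-sibilant consonant) → -fu → *lanarfu*.
*miz* — final sound /z/ (a sibilant) → -ri → *mizri*.
Since the final sound of *i* is /i/ (a vowel), it takes -wet, giving *iwet*.

lanarfu, mizri, iwet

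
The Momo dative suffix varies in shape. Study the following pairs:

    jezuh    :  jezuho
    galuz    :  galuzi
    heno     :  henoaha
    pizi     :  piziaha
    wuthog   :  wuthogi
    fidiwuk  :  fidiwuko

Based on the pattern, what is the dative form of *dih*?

diho

The alternation tracks the final sound of the stem — -o when the stem ends in a voiceless consonant (*jezuh*, *fidiwuk*); -i when the stem ends in a voiced consonant (*galuz*, *wuthog*); -aha when the stem ends in a vowel (*heno*, *pizi*).
Since the final sound of *dih* is /h/ (a voiceless consonant), it takes -o, giving *diho*.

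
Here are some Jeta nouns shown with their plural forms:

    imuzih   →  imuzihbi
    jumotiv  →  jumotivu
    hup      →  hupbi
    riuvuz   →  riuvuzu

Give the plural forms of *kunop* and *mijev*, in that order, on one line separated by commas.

kunopbi, mijevu

The suffix is conditioned by the final consonant: -bi when the stem ends in a voiceless consonant (*imuzih*, *hup*); -u when the stem ends in a voiced consonant (*jumotiv*, *riuvuz*).
*kunop* — final consonant /p/ (voiceless) → -bi → *kunopbi*.
The final consonant of *mijev* is /v/, which is voiced, so the suffix is -u, giving *mijevu*.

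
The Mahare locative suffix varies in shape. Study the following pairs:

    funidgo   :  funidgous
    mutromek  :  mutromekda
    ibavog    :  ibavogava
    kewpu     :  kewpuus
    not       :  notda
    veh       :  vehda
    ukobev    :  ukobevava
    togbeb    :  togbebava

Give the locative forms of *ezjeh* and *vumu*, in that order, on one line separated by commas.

ezjehda, vumuus

The pattern is voicing of the final sound: -da when the stem ends in a voiceless consonant (*mutromek*, *not*, *veh*); -ava when the stem ends in a voiced consonant (*ibavog*, *ukobev*, *togbeb*); -us when the stem ends in a vowel (*funidgo*, *kewpu*).
*ezjeh* — final sound /h/ (a voiceless consonant) → -da → *ezjehda*.
*vumu* — final sound /u/ (a vowel) → -us → *vumuus*.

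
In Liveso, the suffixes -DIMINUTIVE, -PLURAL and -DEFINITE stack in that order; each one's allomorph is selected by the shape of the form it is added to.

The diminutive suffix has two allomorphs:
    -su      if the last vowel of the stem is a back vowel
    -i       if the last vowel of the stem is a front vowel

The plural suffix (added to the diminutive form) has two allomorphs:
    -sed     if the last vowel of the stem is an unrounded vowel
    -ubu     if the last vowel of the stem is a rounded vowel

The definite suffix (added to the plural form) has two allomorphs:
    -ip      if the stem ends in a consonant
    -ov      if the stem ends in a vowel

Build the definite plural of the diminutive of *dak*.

*dak*: last vowel = /a/, a back vowel → -su → *daksu*.
The diminutive form *daksu* — last vowel /u/ (a rounded vowel) → -ubu → *daksuubu*.
The plural form *daksuubu* — final sound /u/ (a vowel) → -ov → *daksuubuov*.

daksuubuov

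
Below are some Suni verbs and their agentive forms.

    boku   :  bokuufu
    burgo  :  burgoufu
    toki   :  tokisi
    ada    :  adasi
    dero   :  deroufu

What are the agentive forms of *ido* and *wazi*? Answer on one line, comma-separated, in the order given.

Looking at the last vowel of each stem: -ufu when the last vowel of the stem is a rounded vowel (*boku*, *burgo*, *dero*); -si when the last vowel of the stem is an unrounded vowel (*toki*, *ada*).
*ido* — last vowel /o/ (a rounded vowel) → -ufu → *idoufu*.
The last vowel of *wazi* is /i/, which is an unrounded vowel, so the suffix is -si, giving *wazisi*.

idoufu, wazisi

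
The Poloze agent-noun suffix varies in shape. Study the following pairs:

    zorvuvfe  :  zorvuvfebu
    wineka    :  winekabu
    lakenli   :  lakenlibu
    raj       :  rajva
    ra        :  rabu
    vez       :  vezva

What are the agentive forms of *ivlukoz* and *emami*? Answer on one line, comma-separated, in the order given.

The suffix is conditioned by the final sound: -va when the stem ends in a consonant (*raj*, *vez*); -bu when the stem ends in a vowel (*zorvuvfe*, *wineka*, *lakenli*, *ra*).
*ivlukoz* — final sound /z/ (a consonant) → -va → *ivlukozva*.
Since the final sound of *emami* is /i/ (a vowel), it takes -bu, giving *emamibu*.

ivlukozva, emamibu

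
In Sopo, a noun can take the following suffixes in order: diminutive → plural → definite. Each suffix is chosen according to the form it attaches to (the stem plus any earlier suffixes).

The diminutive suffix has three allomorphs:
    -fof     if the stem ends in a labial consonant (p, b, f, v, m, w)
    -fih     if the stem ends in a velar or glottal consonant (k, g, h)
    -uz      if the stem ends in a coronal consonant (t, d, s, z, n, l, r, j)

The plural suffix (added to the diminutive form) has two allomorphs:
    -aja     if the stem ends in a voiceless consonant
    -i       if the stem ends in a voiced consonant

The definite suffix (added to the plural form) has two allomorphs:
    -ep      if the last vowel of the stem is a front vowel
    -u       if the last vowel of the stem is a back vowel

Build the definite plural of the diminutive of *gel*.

Since the final consonant of *gel* is /l/ (coronal), it takes -uz, giving *geluz*.
The diminutive form *geluz*: final consonant = /z/, voiced → -i → *geluzi*.
Since the last vowel of the plural form *geluzi* is /i/ (a front vowel), it takes -ep, giving *geluziep*.

geluziep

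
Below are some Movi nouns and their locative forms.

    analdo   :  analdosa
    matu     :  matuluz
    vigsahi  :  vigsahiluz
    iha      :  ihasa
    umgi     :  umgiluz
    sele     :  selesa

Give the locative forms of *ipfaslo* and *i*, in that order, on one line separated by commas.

ipfaslosa, iluz

The suffix is conditioned by the last vowel: -luz when the last vowel of the stem is a high vowel (*matu*, *vigsahi*, *umgi*); -sa when the last vowel of the stem is a non-high vowel (*analdo*, *iha*, *sele*).
*ipfaslo* — last vowel /o/ (a non-high vowel) → -sa → *ipfaslosa*.
Since the last vowel of *i* is /i/ (a high vowel), it takes -luz, giving *iluz*.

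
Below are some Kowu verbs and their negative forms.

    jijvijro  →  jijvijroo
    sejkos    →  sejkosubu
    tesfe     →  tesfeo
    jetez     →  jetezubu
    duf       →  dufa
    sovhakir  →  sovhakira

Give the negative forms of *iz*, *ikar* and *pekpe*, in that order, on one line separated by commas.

izubu, ikara, pekpeo

The suffix is conditioned by the final sound: -ubu when the stem ends in a sibilant (*sejkos*, *jetez*); -a when the stem ends in a non-sibilant consonant (*duf*, *sovhakir*); -o when the stem ends in a vowel (*jijvijro*, *tesfe*).
*iz*: final sound = /z/, a sibilant → -ubu → *izubu*.
*ikar*: final sound = /r/, a non-sibilant consonant → -a → *ikara*.
The final sound of *pekpe* is /e/, which is a vowel, so the suffix is -o, giving *pekpeo*.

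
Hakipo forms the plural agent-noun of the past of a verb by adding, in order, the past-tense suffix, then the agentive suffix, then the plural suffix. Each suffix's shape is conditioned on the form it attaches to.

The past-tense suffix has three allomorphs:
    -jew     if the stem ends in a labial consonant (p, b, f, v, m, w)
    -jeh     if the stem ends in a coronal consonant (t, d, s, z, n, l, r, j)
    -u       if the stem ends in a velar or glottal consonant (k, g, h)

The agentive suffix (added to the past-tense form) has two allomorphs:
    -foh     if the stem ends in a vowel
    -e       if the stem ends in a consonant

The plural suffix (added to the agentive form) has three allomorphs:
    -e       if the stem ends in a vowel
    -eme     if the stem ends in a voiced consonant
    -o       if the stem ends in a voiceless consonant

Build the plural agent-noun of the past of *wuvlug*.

wuvlugufoho

The final consonant of *wuvlug* is /g/, which is velar/glottal, so the past-tense suffix is -u, giving *wuvlugu*.
The final sound of the past-tense form *wuvlugu* is /u/, which is a vowel, so the agentive suffix is -foh, giving *wuvlugufoh*.
The agentive form *wuvlugufoh*: final sound = /h/, a voiceless consonant → -o → *wuvlugufoho*.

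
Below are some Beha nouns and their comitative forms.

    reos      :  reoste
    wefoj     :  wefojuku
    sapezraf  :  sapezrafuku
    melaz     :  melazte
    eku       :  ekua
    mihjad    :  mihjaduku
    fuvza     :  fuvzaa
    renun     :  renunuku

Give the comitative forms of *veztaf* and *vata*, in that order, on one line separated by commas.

veztafuku, vataa

The alternation tracks the final sound of the stem — -te when the stem ends in a sibilant (*reos*, *melaz*); -uku when the stem ends in a non-sibilant consonant (*wefoj*, *sapezraf*, *mihjad*, *renun*); -a when the stem ends in a vowel (*eku*, *fuvza*).
Since the final sound of *veztaf* is /f/ (a non-sibilant consonant), it takes -uku, giving *veztafuku*.
The final sound of *vata* is /a/, which is a vowel, so the suffix is -a, giving *vataa*.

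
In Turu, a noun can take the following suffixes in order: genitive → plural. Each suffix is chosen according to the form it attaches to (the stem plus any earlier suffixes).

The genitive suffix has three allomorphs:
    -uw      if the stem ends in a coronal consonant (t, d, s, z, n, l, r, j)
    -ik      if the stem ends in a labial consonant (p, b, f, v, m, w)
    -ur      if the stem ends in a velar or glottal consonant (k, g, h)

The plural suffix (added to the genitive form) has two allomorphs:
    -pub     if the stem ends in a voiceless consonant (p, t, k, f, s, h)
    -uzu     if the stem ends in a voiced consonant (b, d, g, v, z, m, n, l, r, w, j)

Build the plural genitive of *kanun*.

*kanun*: final consonant = /n/, coronal → -uw → *kanunuw*.
The genitive form *kanunuw*: final consonant = /w/, voiced → -uzu → *kanunuwuzu*.

kanunuwuzu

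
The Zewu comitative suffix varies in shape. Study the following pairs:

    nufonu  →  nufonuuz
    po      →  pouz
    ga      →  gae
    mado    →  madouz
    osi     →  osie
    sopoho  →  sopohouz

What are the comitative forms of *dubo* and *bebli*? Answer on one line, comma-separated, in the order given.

The suffix is conditioned by the last vowel: -uz when the last vowel of the stem is a rounded vowel (*nufonu*, *po*, *mado*, *sopoho*); -e when the last vowel of the stem is an unrounded vowel (*ga*, *osi*).
The last vowel of *dubo* is /o/, which is a rounded vowel, so the suffix is -uz, giving *dubouz*.
Since the last vowel of *bebli* is /i/ (an unrounded vowel), it takes -e, giving *beblie*.

dubouz, beblie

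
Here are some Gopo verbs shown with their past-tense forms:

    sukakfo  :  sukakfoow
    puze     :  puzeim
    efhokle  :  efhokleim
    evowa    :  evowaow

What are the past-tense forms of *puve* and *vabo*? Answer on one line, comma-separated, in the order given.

Looking at the last vowel of each stem: -im when the last vowel of the stem is a front vowel (*puze*, *efhokle*); -ow when the last vowel of the stem is a back vowel (*sukakfo*, *evowa*).
Since the last vowel of *puve* is /e/ (a front vowel), it takes -im, giving *puveim*.
Since the last vowel of *vabo* is /o/ (a back vowel), it takes -ow, giving *vaboow*.

puveim, vaboow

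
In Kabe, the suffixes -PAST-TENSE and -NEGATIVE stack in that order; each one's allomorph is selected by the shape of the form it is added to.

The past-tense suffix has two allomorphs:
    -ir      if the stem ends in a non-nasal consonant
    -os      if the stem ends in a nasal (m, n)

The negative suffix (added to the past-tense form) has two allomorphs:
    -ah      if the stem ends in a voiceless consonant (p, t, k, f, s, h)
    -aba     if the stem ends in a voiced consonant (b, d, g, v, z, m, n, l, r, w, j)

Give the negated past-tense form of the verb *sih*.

The final consonant of *sih* is /h/, which is non-nasal, so the past-tense suffix is -ir, giving *sihir*.
The final consonant of the past-tense form *sihir* is /r/, which is voiced, so the negative suffix is -aba, giving *sihiraba*.

sihiraba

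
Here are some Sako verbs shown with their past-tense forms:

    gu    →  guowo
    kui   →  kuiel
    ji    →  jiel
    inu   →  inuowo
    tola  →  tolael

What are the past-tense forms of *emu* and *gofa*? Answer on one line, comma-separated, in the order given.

emuowo, gofael

Looking at the last vowel of each stem: -owo when the last vowel of the stem is a rounded vowel (*gu*, *inu*); -el when the last vowel of the stem is an unrounded vowel (*kui*, *ji*, *tola*).
Since the last vowel of *emu* is /u/ (a rounded vowel), it takes -owo, giving *emuowo*.
*gofa*: last vowel = /a/, an unrounded vowel → -el → *gofael*.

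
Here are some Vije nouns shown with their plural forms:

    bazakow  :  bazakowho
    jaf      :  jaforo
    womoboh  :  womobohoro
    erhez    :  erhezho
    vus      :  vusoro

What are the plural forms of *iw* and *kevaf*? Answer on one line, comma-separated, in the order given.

The pattern is voicing of the final consonant: -oro when the stem ends in a voiceless consonant (*jaf*, *womoboh*, *vus*); -ho when the stem ends in a voiced consonant (*bazakow*, *erhez*).
Since the final consonant of *iw* is /w/ (voiced), it takes -ho, giving *iwho*.
The final consonant of *kevaf* is /f/, which is voiceless, so the suffix is -oro, giving *kevaforo*.

iwho, kevaforo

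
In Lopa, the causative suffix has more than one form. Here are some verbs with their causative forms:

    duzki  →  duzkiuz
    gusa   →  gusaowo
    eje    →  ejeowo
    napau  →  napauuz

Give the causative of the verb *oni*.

Looking at the last vowel of each stem: -uz when the last vowel of the stem is a high vowel (*duzki*, *napau*); -owo when the last vowel of the stem is a non-high vowel (*gusa*, *eje*).
*oni* — last vowel /i/ (a high vowel) → -uz → *oniuz*.

oniuz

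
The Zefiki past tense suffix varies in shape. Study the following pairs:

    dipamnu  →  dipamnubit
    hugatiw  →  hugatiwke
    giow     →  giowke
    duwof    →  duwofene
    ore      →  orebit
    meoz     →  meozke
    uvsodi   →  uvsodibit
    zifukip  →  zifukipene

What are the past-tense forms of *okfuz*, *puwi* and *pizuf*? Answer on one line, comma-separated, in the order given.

The alternation tracks the final sound of the stem — -ene when the stem ends in a voiceless consonant (*duwof*, *zifukip*); -ke when the stem ends in a voiced consonant (*hugatiw*, *giow*, *meoz*); -bit when the stem ends in a vowel (*dipamnu*, *ore*, *uvsodi*).
Since the final sound of *okfuz* is /z/ (a voiced consonant), it takes -ke, giving *okfuzke*.
*puwi* — final sound /i/ (a vowel) → -bit → *puwibit*.
Since the final sound of *pizuf* is /f/ (a voiceless consonant), it takes -ene, giving *pizufene*.

okfuzke, puwibit, pizufene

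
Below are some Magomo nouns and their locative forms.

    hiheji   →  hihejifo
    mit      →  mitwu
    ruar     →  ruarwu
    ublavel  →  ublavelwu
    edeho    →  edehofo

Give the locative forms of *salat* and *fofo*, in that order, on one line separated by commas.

Looking at the final sound of each stem: -wu when the stem ends in a consonant (*mit*, *ruar*, *ublavel*); -fo when the stem ends in a vowel (*hiheji*, *edeho*).
*salat* — final sound /t/ (a consonant) → -wu → *salatwu*.
Since the final sound of *fofo* is /o/ (a vowel), it takes -fo, giving *fofofo*.

salatwu, fofofo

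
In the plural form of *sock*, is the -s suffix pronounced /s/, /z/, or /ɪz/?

/s/

The stem *sock* ends in a voiceless non-sibilant consonant.
The plural suffix surfaces as /ɪz/ after sibilants, /s/ after other voiceless consonants, and /z/ after other voiced sounds.
So the plural -s on *sock* is pronounced /s/.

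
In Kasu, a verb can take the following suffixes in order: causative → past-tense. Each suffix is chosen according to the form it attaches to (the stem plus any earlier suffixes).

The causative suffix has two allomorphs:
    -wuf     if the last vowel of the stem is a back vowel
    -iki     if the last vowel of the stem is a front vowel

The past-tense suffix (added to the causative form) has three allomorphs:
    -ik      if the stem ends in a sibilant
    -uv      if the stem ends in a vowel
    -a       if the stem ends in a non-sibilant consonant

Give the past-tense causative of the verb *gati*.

Since the last vowel of *gati* is /i/ (a front vowel), it takes -iki, giving *gatiiki*.
The causative form *gatiiki*: final sound = /i/, a vowel → -uv → *gatiikiuv*.

gatiikiuv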